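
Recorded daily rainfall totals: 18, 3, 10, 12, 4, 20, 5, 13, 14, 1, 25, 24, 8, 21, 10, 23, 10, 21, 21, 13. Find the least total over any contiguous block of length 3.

(18, 3, 10) → sum 31
(3, 10, 12) → sum 25
(10, 12, 4) → sum 26
(12, 4, 20) → sum 36
(4, 20, 5) → sum 29
(20, 5, 13) → sum 38
(5, 13, 14) → sum 32
(13, 14, 1) → sum 28
(14, 1, 25) → sum 40
(1, 25, 24) → sum 50
(25, 24, 8) → sum 57
(24, 8, 21) → sum 53
(8, 21, 10) → sum 39
(21, 10, 23) → sum 54
(10, 23, 10) → sum 43
(23, 10, 21) → sum 54
(10, 21, 21) → sum 52
(21, 21, 13) → sum 55
Least of these is 25.

25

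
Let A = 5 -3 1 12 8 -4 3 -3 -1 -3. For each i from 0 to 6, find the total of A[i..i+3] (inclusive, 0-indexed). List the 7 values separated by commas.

5 -3 1 12 → sum 15
-3 1 12 8 → sum 18
1 12 8 -4 → sum 17
12 8 -4 3 → sum 19
8 -4 3 -3 → sum 4
-4 3 -3 -1 → sum -5
3 -3 -1 -3 → sum -4

15, 18, 17, 19, 4, -5, -4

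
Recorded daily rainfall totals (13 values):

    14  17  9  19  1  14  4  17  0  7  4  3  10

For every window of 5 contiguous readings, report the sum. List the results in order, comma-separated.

60, 60, 47, 55, 36, 42, 32, 31, 24

14 17 9 19 1 → sum 60
17 9 19 1 14 → sum 60
9 19 1 14 4 → sum 47
19 1 14 4 17 → sum 55
1 14 4 17 0 → sum 36
14 4 17 0 7 → sum 42
4 17 0 7 4 → sum 32
17 0 7 4 3 → sum 31
0 7 4 3 10 → sum 24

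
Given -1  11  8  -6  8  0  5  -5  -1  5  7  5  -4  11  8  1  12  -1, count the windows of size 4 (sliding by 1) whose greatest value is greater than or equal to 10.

-1 11 8 -6 → max 11  ≥ 10 ✓
11 8 -6 8 → max 11  ≥ 10 ✓
8 -6 8 0 → max 8
-6 8 0 5 → max 8
8 0 5 -5 → max 8
0 5 -5 -1 → max 5
5 -5 -1 5 → max 5
-5 -1 5 7 → max 7
-1 5 7 5 → max 7
5 7 5 -4 → max 7
7 5 -4 11 → max 11  ≥ 10 ✓
5 -4 11 8 → max 11  ≥ 10 ✓
-4 11 8 1 → max 11  ≥ 10 ✓
11 8 1 12 → max 12  ≥ 10 ✓
8 1 12 -1 → max 12  ≥ 10 ✓
7 windows satisfy the condition.

7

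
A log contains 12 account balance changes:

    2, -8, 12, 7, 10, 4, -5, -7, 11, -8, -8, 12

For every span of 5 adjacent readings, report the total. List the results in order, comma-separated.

23, 25, 28, 9, 13, -5, -17, 0

2 -8 12 7 10 → sum 23
-8 12 7 10 4 → sum 25
12 7 10 4 -5 → sum 28
7 10 4 -5 -7 → sum 9
10 4 -5 -7 11 → sum 13
4 -5 -7 11 -8 → sum -5
-5 -7 11 -8 -8 → sum -17
-7 11 -8 -8 12 → sum 0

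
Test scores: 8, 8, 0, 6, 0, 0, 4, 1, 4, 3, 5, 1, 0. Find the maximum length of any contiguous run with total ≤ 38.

12

add 8: [8] sum 8, len 1
add 8: [8, 8] sum 16, len 2
add 0: [8, 8, 0] sum 16, len 3
add 6: [8, 8, 0, 6] sum 22, len 4
add 0: [8, 8, 0, 6, 0] sum 22, len 5
add 0: [8, 8, 0, 6, 0, 0] sum 22, len 6
add 4: [8, 8, 0, 6, 0, 0, 4] sum 26, len 7
add 1: [8, 8, 0, 6, 0, 0, 4, 1] sum 27, len 8
add 4: [8, 8, 0, 6, 0, 0, 4, 1, 4] sum 31, len 9
add 3: [8, 8, 0, 6, 0, 0, 4, 1, 4, 3] sum 34, len 10
add 5: [8, 0, 6, 0, 0, 4, 1, 4, 3, 5] sum 31, len 10
add 1: [8, 0, 6, 0, 0, 4, 1, 4, 3, 5, 1] sum 32, len 11
add 0: [8, 0, 6, 0, 0, 4, 1, 4, 3, 5, 1, 0] sum 32, len 12
Longest length seen: 12.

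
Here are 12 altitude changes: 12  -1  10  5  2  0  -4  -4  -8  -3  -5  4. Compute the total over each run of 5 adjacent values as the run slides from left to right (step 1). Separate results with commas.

(12, -1, 10, 5, 2) → sum 28
(-1, 10, 5, 2, 0) → sum 16
(10, 5, 2, 0, -4) → sum 13
(5, 2, 0, -4, -4) → sum -1
(2, 0, -4, -4, -8) → sum -14
(0, -4, -4, -8, -3) → sum -19
(-4, -4, -8, -3, -5) → sum -24
(-4, -8, -3, -5, 4) → sum -16

28, 16, 13, -1, -14, -19, -24, -16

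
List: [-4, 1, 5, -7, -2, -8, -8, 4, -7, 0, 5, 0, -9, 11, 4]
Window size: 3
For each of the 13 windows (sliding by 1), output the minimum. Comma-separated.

[-4, 1, 5] → min -4
[1, 5, -7] → min -7
[5, -7, -2] → min -7
[-7, -2, -8] → min -8
[-2, -8, -8] → min -8
[-8, -8, 4] → min -8
[-8, 4, -7] → min -8
[4, -7, 0] → min -7
[-7, 0, 5] → min -7
[0, 5, 0] → min 0
[5, 0, -9] → min -9
[0, -9, 11] → min -9
[-9, 11, 4] → min -9

-4, -7, -7, -8, -8, -8, -8, -7, -7, 0, -9, -9, -9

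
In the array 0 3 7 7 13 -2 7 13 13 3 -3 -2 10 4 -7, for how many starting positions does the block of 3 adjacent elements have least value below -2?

4

[0, 3, 7] → min 0
[3, 7, 7] → min 3
[7, 7, 13] → min 7
[7, 13, -2] → min -2
[13, -2, 7] → min -2
[-2, 7, 13] → min -2
[7, 13, 13] → min 7
[13, 13, 3] → min 3
[13, 3, -3] → min -3  < -2 ✓
[3, -3, -2] → min -3  < -2 ✓
[-3, -2, 10] → min -3  < -2 ✓
[-2, 10, 4] → min -2
[10, 4, -7] → min -7  < -2 ✓
4 windows satisfy the condition.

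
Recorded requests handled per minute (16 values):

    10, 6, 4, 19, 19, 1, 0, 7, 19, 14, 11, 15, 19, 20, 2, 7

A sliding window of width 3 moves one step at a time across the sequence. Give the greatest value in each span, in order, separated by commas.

10, 19, 19, 19, 19, 7, 19, 19, 19, 15, 19, 20, 20, 20

(10, 6, 4) → max 10
(6, 4, 19) → max 19
(4, 19, 19) → max 19
(19, 19, 1) → max 19
(19, 1, 0) → max 19
(1, 0, 7) → max 7
(0, 7, 19) → max 19
(7, 19, 14) → max 19
(19, 14, 11) → max 19
(14, 11, 15) → max 15
(11, 15, 19) → max 19
(15, 19, 20) → max 20
(19, 20, 2) → max 20
(20, 2, 7) → max 20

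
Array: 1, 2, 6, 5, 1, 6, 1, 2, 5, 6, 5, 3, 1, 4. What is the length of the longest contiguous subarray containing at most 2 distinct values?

Extend right; when distinct count exceeds 2, shrink from the left:
[1] 1 distinct, len 1
[1, 2] 2 distinct, len 2
[2, 6] 2 distinct, len 2
[6, 5] 2 distinct, len 2
[5, 1] 2 distinct, len 2
[1, 6] 2 distinct, len 2
[1, 6, 1] 2 distinct, len 3
[1, 2] 2 distinct, len 2
[2, 5] 2 distinct, len 2
[5, 6] 2 distinct, len 2
[5, 6, 5] 2 distinct, len 3
[5, 3] 2 distinct, len 2
[3, 1] 2 distinct, len 2
[1, 4] 2 distinct, len 2
Longest length with ≤2 distinct: 3.

3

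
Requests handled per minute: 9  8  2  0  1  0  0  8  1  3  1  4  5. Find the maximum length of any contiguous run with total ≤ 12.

7

add 9: [9] sum 9, len 1
add 8: [8] sum 8, len 1
add 2: [8, 2] sum 10, len 2
add 0: [8, 2, 0] sum 10, len 3
add 1: [8, 2, 0, 1] sum 11, len 4
add 0: [8, 2, 0, 1, 0] sum 11, len 5
add 0: [8, 2, 0, 1, 0, 0] sum 11, len 6
add 8: [2, 0, 1, 0, 0, 8] sum 11, len 6
add 1: [2, 0, 1, 0, 0, 8, 1] sum 12, len 7
add 3: [0, 0, 8, 1, 3] sum 12, len 5
add 1: [1, 3, 1] sum 5, len 3
add 4: [1, 3, 1, 4] sum 9, len 4
add 5: [1, 4, 5] sum 10, len 3
Longest length seen: 7.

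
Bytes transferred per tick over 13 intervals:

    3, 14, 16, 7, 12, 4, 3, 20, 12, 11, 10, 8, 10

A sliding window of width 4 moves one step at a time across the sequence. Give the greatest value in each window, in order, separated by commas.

16, 16, 16, 12, 20, 20, 20, 20, 12, 11

(3, 14, 16, 7) → max 16
(14, 16, 7, 12) → max 16
(16, 7, 12, 4) → max 16
(7, 12, 4, 3) → max 12
(12, 4, 3, 20) → max 20
(4, 3, 20, 12) → max 20
(3, 20, 12, 11) → max 20
(20, 12, 11, 10) → max 20
(12, 11, 10, 8) → max 12
(11, 10, 8, 10) → max 11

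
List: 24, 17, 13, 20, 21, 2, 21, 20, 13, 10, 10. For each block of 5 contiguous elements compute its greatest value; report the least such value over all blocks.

[24, 17, 13, 20, 21] → max 24
[17, 13, 20, 21, 2] → max 21
[13, 20, 21, 2, 21] → max 21
[20, 21, 2, 21, 20] → max 21
[21, 2, 21, 20, 13] → max 21
[2, 21, 20, 13, 10] → max 21
[21, 20, 13, 10, 10] → max 21
Least of these is 21.

21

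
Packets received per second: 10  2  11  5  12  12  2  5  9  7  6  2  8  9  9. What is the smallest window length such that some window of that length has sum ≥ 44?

add 10: running sum 10 < 44
add 2: running sum 12 < 44
add 11: running sum 23 < 44
add 5: running sum 28 < 44
add 12: running sum 40 < 44
end 5: [10, 2, 11, 5, 12, 12] sum 52, len 6
end 6: [2, 11, 5, 12, 12, 2] sum 44, len 6
end 7: [11, 5, 12, 12, 2, 5] sum 47, len 6
end 8: [5, 12, 12, 2, 5, 9] sum 45, len 6
end 9: [12, 12, 2, 5, 9, 7] sum 47, len 6
end 10: [12, 12, 2, 5, 9, 7, 6] sum 53, len 7
end 11: [12, 12, 2, 5, 9, 7, 6, 2] sum 55, len 8
end 12: [12, 2, 5, 9, 7, 6, 2, 8] sum 51, len 8
end 13: [5, 9, 7, 6, 2, 8, 9] sum 46, len 7
end 14: [9, 7, 6, 2, 8, 9, 9] sum 50, len 7
Shortest qualifying length: 6.

6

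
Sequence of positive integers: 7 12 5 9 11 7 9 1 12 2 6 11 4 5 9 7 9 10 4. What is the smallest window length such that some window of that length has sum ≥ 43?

5

add 7: running sum 7 < 43
add 12: running sum 19 < 43
add 5: running sum 24 < 43
add 9: running sum 33 < 43
end 4: [7, 12, 5, 9, 11] sum 44, len 5
end 5: [12, 5, 9, 11, 7] sum 44, len 5
end 6: [12, 5, 9, 11, 7, 9] sum 53, len 6
end 7: [12, 5, 9, 11, 7, 9, 1] sum 54, len 7
end 8: [9, 11, 7, 9, 1, 12] sum 49, len 6
end 9: [9, 11, 7, 9, 1, 12, 2] sum 51, len 7
end 10: [11, 7, 9, 1, 12, 2, 6] sum 48, len 7
end 11: [7, 9, 1, 12, 2, 6, 11] sum 48, len 7
end 12: [9, 1, 12, 2, 6, 11, 4] sum 45, len 7
end 13: [9, 1, 12, 2, 6, 11, 4, 5] sum 50, len 8
end 14: [12, 2, 6, 11, 4, 5, 9] sum 49, len 7
end 15: [2, 6, 11, 4, 5, 9, 7] sum 44, len 7
end 16: [11, 4, 5, 9, 7, 9] sum 45, len 6
end 17: [4, 5, 9, 7, 9, 10] sum 44, len 6
end 18: [5, 9, 7, 9, 10, 4] sum 44, len 6
Shortest qualifying length: 5.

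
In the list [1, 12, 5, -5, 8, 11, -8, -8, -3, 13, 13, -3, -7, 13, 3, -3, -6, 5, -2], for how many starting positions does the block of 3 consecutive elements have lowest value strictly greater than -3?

1

(1, 12, 5) → min 1  > -3 ✓
(12, 5, -5) → min -5
(5, -5, 8) → min -5
(-5, 8, 11) → min -5
(8, 11, -8) → min -8
(11, -8, -8) → min -8
(-8, -8, -3) → min -8
(-8, -3, 13) → min -8
(-3, 13, 13) → min -3
(13, 13, -3) → min -3
(13, -3, -7) → min -7
(-3, -7, 13) → min -7
(-7, 13, 3) → min -7
(13, 3, -3) → min -3
(3, -3, -6) → min -6
(-3, -6, 5) → min -6
(-6, 5, -2) → min -6
1 window satisfy the condition.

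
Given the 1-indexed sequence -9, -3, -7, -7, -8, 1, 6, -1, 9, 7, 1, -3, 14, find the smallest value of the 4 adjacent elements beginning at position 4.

-8

Elements at indices 4..7: -7, -8, 1, 6
min(-7, -8, 1, 6) = -8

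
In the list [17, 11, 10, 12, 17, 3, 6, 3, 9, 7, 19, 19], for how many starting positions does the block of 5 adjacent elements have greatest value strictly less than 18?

17 11 10 12 17 → max 17  < 18 ✓
11 10 12 17 3 → max 17  < 18 ✓
10 12 17 3 6 → max 17  < 18 ✓
12 17 3 6 3 → max 17  < 18 ✓
17 3 6 3 9 → max 17  < 18 ✓
3 6 3 9 7 → max 9  < 18 ✓
6 3 9 7 19 → max 19
3 9 7 19 19 → max 19
6 windows satisfy the condition.

6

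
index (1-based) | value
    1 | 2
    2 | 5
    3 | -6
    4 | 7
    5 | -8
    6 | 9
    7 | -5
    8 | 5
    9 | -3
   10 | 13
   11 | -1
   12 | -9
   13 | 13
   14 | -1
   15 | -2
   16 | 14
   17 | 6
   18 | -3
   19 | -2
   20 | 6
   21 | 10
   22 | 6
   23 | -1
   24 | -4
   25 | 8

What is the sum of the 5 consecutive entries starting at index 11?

0

Elements at indices 11..15: -1, -9, 13, -1, -2
sum(-1, -9, 13, -1, -2) = 0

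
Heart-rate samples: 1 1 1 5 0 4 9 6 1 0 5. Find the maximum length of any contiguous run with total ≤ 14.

Extend to the right; shrink from the left whenever the sum exceeds 14:
add 1: [1] sum 1, len 1
add 1: [1, 1] sum 2, len 2
add 1: [1, 1, 1] sum 3, len 3
add 5: [1, 1, 1, 5] sum 8, len 4
add 0: [1, 1, 1, 5, 0] sum 8, len 5
add 4: [1, 1, 1, 5, 0, 4] sum 12, len 6
add 9: [0, 4, 9] sum 13, len 3
add 6: [6] sum 6, len 1
add 1: [6, 1] sum 7, len 2
add 0: [6, 1, 0] sum 7, len 3
add 5: [6, 1, 0, 5] sum 12, len 4
Longest length seen: 6.

6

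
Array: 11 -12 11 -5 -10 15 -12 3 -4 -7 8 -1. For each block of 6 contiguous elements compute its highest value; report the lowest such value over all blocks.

8

[11, -12, 11, -5, -10, 15] → max 15
[-12, 11, -5, -10, 15, -12] → max 15
[11, -5, -10, 15, -12, 3] → max 15
[-5, -10, 15, -12, 3, -4] → max 15
[-10, 15, -12, 3, -4, -7] → max 15
[15, -12, 3, -4, -7, 8] → max 15
[-12, 3, -4, -7, 8, -1] → max 8
Lowest of these is 8.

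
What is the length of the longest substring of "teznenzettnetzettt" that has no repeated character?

4

add t: [t] len 1
add e: [t, e] len 2
add z: [t, e, z] len 3
add n: [t, e, z, n] len 4
add e (repeat e, move left end past it): [z, n, e] len 3
add n (repeat n, move left end past it): [e, n] len 2
add z: [e, n, z] len 3
add e (repeat e, move left end past it): [n, z, e] len 3
add t: [n, z, e, t] len 4
add t (repeat t, move left end past it): [t] len 1
add n: [t, n] len 2
add e: [t, n, e] len 3
add t (repeat t, move left end past it): [n, e, t] len 3
add z: [n, e, t, z] len 4
add e (repeat e, move left end past it): [t, z, e] len 3
add t (repeat t, move left end past it): [z, e, t] len 3
add t (repeat t, move left end past it): [t] len 1
add t (repeat t, move left end past it): [t] len 1
Longest all-distinct length: 4.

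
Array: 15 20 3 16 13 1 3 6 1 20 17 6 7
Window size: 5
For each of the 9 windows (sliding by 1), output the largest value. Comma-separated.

(15, 20, 3, 16, 13) → max 20
(20, 3, 16, 13, 1) → max 20
(3, 16, 13, 1, 3) → max 16
(16, 13, 1, 3, 6) → max 16
(13, 1, 3, 6, 1) → max 13
(1, 3, 6, 1, 20) → max 20
(3, 6, 1, 20, 17) → max 20
(6, 1, 20, 17, 6) → max 20
(1, 20, 17, 6, 7) → max 20

20, 20, 16, 16, 13, 20, 20, 20, 20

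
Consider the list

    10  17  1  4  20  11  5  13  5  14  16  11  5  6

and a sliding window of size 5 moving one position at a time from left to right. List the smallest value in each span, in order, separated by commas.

1, 1, 1, 4, 5, 5, 5, 5, 5, 5

[10, 17, 1, 4, 20] → min 1
[17, 1, 4, 20, 11] → min 1
[1, 4, 20, 11, 5] → min 1
[4, 20, 11, 5, 13] → min 4
[20, 11, 5, 13, 5] → min 5
[11, 5, 13, 5, 14] → min 5
[5, 13, 5, 14, 16] → min 5
[13, 5, 14, 16, 11] → min 5
[5, 14, 16, 11, 5] → min 5
[14, 16, 11, 5, 6] → min 5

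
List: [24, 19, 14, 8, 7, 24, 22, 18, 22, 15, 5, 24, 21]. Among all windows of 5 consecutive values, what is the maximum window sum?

101

Window sums for each of the 9 positions:
24 19 14 8 7 → sum 72
19 14 8 7 24 → sum 72
14 8 7 24 22 → sum 75
8 7 24 22 18 → sum 79
7 24 22 18 22 → sum 93
24 22 18 22 15 → sum 101
22 18 22 15 5 → sum 82
18 22 15 5 24 → sum 84
22 15 5 24 21 → sum 87
Maximum of these is 101.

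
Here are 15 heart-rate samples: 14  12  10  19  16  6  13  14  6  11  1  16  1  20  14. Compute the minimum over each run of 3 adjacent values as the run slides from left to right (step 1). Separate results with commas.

[14, 12, 10] → min 10
[12, 10, 19] → min 10
[10, 19, 16] → min 10
[19, 16, 6] → min 6
[16, 6, 13] → min 6
[6, 13, 14] → min 6
[13, 14, 6] → min 6
[14, 6, 11] → min 6
[6, 11, 1] → min 1
[11, 1, 16] → min 1
[1, 16, 1] → min 1
[16, 1, 20] → min 1
[1, 20, 14] → min 1

10, 10, 10, 6, 6, 6, 6, 6, 1, 1, 1, 1, 1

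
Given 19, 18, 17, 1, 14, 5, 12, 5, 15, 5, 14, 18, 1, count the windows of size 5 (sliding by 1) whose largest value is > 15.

19 18 17 1 14 → max 19  > 15 ✓
18 17 1 14 5 → max 18  > 15 ✓
17 1 14 5 12 → max 17  > 15 ✓
1 14 5 12 5 → max 14
14 5 12 5 15 → max 15
5 12 5 15 5 → max 15
12 5 15 5 14 → max 15
5 15 5 14 18 → max 18  > 15 ✓
15 5 14 18 1 → max 18  > 15 ✓
5 windows satisfy the condition.

5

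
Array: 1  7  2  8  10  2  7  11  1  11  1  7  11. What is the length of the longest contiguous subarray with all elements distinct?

6

add 1: [1] len 1
add 7: [1, 7] len 2
add 2: [1, 7, 2] len 3
add 8: [1, 7, 2, 8] len 4
add 10: [1, 7, 2, 8, 10] len 5
add 2 (repeat 2, move left end past it): [8, 10, 2] len 3
add 7: [8, 10, 2, 7] len 4
add 11: [8, 10, 2, 7, 11] len 5
add 1: [8, 10, 2, 7, 11, 1] len 6
add 11 (repeat 11, move left end past it): [1, 11] len 2
add 1 (repeat 1, move left end past it): [11, 1] len 2
add 7: [11, 1, 7] len 3
add 11 (repeat 11, move left end past it): [1, 7, 11] len 3
Longest all-distinct length: 6.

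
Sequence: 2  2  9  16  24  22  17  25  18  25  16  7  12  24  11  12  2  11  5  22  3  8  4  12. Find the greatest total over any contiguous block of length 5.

107

(2, 2, 9, 16, 24) → sum 53
(2, 9, 16, 24, 22) → sum 73
(9, 16, 24, 22, 17) → sum 88
(16, 24, 22, 17, 25) → sum 104
(24, 22, 17, 25, 18) → sum 106
(22, 17, 25, 18, 25) → sum 107
(17, 25, 18, 25, 16) → sum 101
(25, 18, 25, 16, 7) → sum 91
(18, 25, 16, 7, 12) → sum 78
(25, 16, 7, 12, 24) → sum 84
(16, 7, 12, 24, 11) → sum 70
(7, 12, 24, 11, 12) → sum 66
(12, 24, 11, 12, 2) → sum 61
(24, 11, 12, 2, 11) → sum 60
(11, 12, 2, 11, 5) → sum 41
(12, 2, 11, 5, 22) → sum 52
(2, 11, 5, 22, 3) → sum 43
(11, 5, 22, 3, 8) → sum 49
(5, 22, 3, 8, 4) → sum 42
(22, 3, 8, 4, 12) → sum 49
Greatest of these is 107.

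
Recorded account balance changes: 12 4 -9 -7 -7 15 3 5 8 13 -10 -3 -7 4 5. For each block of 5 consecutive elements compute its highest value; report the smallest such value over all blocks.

Each size-5 window and its max:
(12, 4, -9, -7, -7) → max 12
(4, -9, -7, -7, 15) → max 15
(-9, -7, -7, 15, 3) → max 15
(-7, -7, 15, 3, 5) → max 15
(-7, 15, 3, 5, 8) → max 15
(15, 3, 5, 8, 13) → max 15
(3, 5, 8, 13, -10) → max 13
(5, 8, 13, -10, -3) → max 13
(8, 13, -10, -3, -7) → max 13
(13, -10, -3, -7, 4) → max 13
(-10, -3, -7, 4, 5) → max 5
Smallest of these is 5.

5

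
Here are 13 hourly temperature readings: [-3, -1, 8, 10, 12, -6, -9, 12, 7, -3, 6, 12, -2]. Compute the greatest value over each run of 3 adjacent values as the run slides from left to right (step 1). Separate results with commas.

8, 10, 12, 12, 12, 12, 12, 12, 7, 12, 12

Sliding a size-3 window across the 13 values:
[-3, -1, 8] → max 8
[-1, 8, 10] → max 10
[8, 10, 12] → max 12
[10, 12, -6] → max 12
[12, -6, -9] → max 12
[-6, -9, 12] → max 12
[-9, 12, 7] → max 12
[12, 7, -3] → max 12
[7, -3, 6] → max 7
[-3, 6, 12] → max 12
[6, 12, -2] → max 12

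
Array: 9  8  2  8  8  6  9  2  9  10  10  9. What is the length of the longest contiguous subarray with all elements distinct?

add 9: [9] len 1
add 8: [9, 8] len 2
add 2: [9, 8, 2] len 3
add 8 (repeat 8, move left end past it): [2, 8] len 2
add 8 (repeat 8, move left end past it): [8] len 1
add 6: [8, 6] len 2
add 9: [8, 6, 9] len 3
add 2: [8, 6, 9, 2] len 4
add 9 (repeat 9, move left end past it): [2, 9] len 2
add 10: [2, 9, 10] len 3
add 10 (repeat 10, move left end past it): [10] len 1
add 9: [10, 9] len 2
Longest all-distinct length: 4.

4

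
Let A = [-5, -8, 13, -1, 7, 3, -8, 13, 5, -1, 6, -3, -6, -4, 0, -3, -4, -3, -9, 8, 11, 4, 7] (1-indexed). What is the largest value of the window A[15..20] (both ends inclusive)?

Elements at indices 15..20: 0, -3, -4, -3, -9, 8
max(0, -3, -4, -3, -9, 8) = 8

8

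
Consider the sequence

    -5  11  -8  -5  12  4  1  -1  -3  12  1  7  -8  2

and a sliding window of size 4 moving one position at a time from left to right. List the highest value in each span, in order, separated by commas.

-5 11 -8 -5 → max 11
11 -8 -5 12 → max 12
-8 -5 12 4 → max 12
-5 12 4 1 → max 12
12 4 1 -1 → max 12
4 1 -1 -3 → max 4
1 -1 -3 12 → max 12
-1 -3 12 1 → max 12
-3 12 1 7 → max 12
12 1 7 -8 → max 12
1 7 -8 2 → max 7

11, 12, 12, 12, 12, 4, 12, 12, 12, 12, 7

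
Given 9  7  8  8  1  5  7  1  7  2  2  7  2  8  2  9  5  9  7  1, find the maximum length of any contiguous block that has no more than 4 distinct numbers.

Extend right; when distinct count exceeds 4, shrink from the left:
[9] 1 distinct, len 1
[9, 7] 2 distinct, len 2
[9, 7, 8] 3 distinct, len 3
[9, 7, 8, 8] 3 distinct, len 4
[9, 7, 8, 8, 1] 4 distinct, len 5
[7, 8, 8, 1, 5] 4 distinct, len 5
[7, 8, 8, 1, 5, 7] 4 distinct, len 6
[7, 8, 8, 1, 5, 7, 1] 4 distinct, len 7
[7, 8, 8, 1, 5, 7, 1, 7] 4 distinct, len 8
[1, 5, 7, 1, 7, 2] 4 distinct, len 6
[1, 5, 7, 1, 7, 2, 2] 4 distinct, len 7
[1, 5, 7, 1, 7, 2, 2, 7] 4 distinct, len 8
[1, 5, 7, 1, 7, 2, 2, 7, 2] 4 distinct, len 9
[7, 1, 7, 2, 2, 7, 2, 8] 4 distinct, len 8
[7, 1, 7, 2, 2, 7, 2, 8, 2] 4 distinct, len 9
[7, 2, 2, 7, 2, 8, 2, 9] 4 distinct, len 8
[2, 8, 2, 9, 5] 4 distinct, len 5
[2, 8, 2, 9, 5, 9] 4 distinct, len 6
[2, 9, 5, 9, 7] 4 distinct, len 5
[9, 5, 9, 7, 1] 4 distinct, len 5
Longest length with ≤4 distinct: 9.

9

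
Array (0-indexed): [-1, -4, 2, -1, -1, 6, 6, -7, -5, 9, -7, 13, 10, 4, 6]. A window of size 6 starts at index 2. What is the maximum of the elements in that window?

Elements at indices 2..7: 2, -1, -1, 6, 6, -7
max(2, -1, -1, 6, 6, -7) = 6

6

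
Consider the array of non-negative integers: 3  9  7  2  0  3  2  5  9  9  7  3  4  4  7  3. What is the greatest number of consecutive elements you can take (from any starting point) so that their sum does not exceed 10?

add 3: [3] sum 3, len 1
add 9: [9] sum 9, len 1
add 7: [7] sum 7, len 1
add 2: [7, 2] sum 9, len 2
add 0: [7, 2, 0] sum 9, len 3
add 3: [2, 0, 3] sum 5, len 3
add 2: [2, 0, 3, 2] sum 7, len 4
add 5: [0, 3, 2, 5] sum 10, len 4
add 9: [9] sum 9, len 1
add 9: [9] sum 9, len 1
add 7: [7] sum 7, len 1
add 3: [7, 3] sum 10, len 2
add 4: [3, 4] sum 7, len 2
add 4: [4, 4] sum 8, len 2
add 7: [7] sum 7, len 1
add 3: [7, 3] sum 10, len 2
Longest length seen: 4.

4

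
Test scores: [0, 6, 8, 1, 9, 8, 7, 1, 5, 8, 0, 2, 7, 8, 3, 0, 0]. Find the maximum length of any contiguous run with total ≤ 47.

Extend to the right; shrink from the left whenever the sum exceeds 47:
add 0: [0] sum 0, len 1
add 6: [0, 6] sum 6, len 2
add 8: [0, 6, 8] sum 14, len 3
add 1: [0, 6, 8, 1] sum 15, len 4
add 9: [0, 6, 8, 1, 9] sum 24, len 5
add 8: [0, 6, 8, 1, 9, 8] sum 32, len 6
add 7: [0, 6, 8, 1, 9, 8, 7] sum 39, len 7
add 1: [0, 6, 8, 1, 9, 8, 7, 1] sum 40, len 8
add 5: [0, 6, 8, 1, 9, 8, 7, 1, 5] sum 45, len 9
add 8: [8, 1, 9, 8, 7, 1, 5, 8] sum 47, len 8
add 0: [8, 1, 9, 8, 7, 1, 5, 8, 0] sum 47, len 9
add 2: [1, 9, 8, 7, 1, 5, 8, 0, 2] sum 41, len 9
add 7: [9, 8, 7, 1, 5, 8, 0, 2, 7] sum 47, len 9
add 8: [8, 7, 1, 5, 8, 0, 2, 7, 8] sum 46, len 9
add 3: [7, 1, 5, 8, 0, 2, 7, 8, 3] sum 41, len 9
add 0: [7, 1, 5, 8, 0, 2, 7, 8, 3, 0] sum 41, len 10
add 0: [7, 1, 5, 8, 0, 2, 7, 8, 3, 0, 0] sum 41, len 11
Longest length seen: 11.

11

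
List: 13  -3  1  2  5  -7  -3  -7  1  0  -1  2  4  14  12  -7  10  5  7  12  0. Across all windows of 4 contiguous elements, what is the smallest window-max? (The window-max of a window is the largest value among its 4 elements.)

1

[13, -3, 1, 2] → max 13
[-3, 1, 2, 5] → max 5
[1, 2, 5, -7] → max 5
[2, 5, -7, -3] → max 5
[5, -7, -3, -7] → max 5
[-7, -3, -7, 1] → max 1
[-3, -7, 1, 0] → max 1
[-7, 1, 0, -1] → max 1
[1, 0, -1, 2] → max 2
[0, -1, 2, 4] → max 4
[-1, 2, 4, 14] → max 14
[2, 4, 14, 12] → max 14
[4, 14, 12, -7] → max 14
[14, 12, -7, 10] → max 14
[12, -7, 10, 5] → max 12
[-7, 10, 5, 7] → max 10
[10, 5, 7, 12] → max 12
[5, 7, 12, 0] → max 12
Smallest of these is 1.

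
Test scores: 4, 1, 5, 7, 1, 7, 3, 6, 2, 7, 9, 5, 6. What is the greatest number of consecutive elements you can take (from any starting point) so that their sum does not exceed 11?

add 4: [4] sum 4, len 1
add 1: [4, 1] sum 5, len 2
add 5: [4, 1, 5] sum 10, len 3
add 7: [7] sum 7, len 1
add 1: [7, 1] sum 8, len 2
add 7: [1, 7] sum 8, len 2
add 3: [1, 7, 3] sum 11, len 3
add 6: [3, 6] sum 9, len 2
add 2: [3, 6, 2] sum 11, len 3
add 7: [2, 7] sum 9, len 2
add 9: [9] sum 9, len 1
add 5: [5] sum 5, len 1
add 6: [5, 6] sum 11, len 2
Longest length seen: 3.

3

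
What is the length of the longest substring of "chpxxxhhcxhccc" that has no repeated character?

4

[c] len 1
[c, h] len 2
[c, h, p] len 3
[c, h, p, x] len 4
[x] len 1
[x] len 1
[x, h] len 2
[h] len 1
[h, c] len 2
[h, c, x] len 3
[c, x, h] len 3
[x, h, c] len 3
[c] len 1
[c] len 1
Longest all-distinct length: 4.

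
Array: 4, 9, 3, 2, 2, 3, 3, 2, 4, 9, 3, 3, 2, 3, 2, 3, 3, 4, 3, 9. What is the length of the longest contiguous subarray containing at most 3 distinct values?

[4] 1 distinct, len 1
[4, 9] 2 distinct, len 2
[4, 9, 3] 3 distinct, len 3
[9, 3, 2] 3 distinct, len 3
[9, 3, 2, 2] 3 distinct, len 4
[9, 3, 2, 2, 3] 3 distinct, len 5
[9, 3, 2, 2, 3, 3] 3 distinct, len 6
[9, 3, 2, 2, 3, 3, 2] 3 distinct, len 7
[3, 2, 2, 3, 3, 2, 4] 3 distinct, len 7
[2, 4, 9] 3 distinct, len 3
[4, 9, 3] 3 distinct, len 3
[4, 9, 3, 3] 3 distinct, len 4
[9, 3, 3, 2] 3 distinct, len 4
[9, 3, 3, 2, 3] 3 distinct, len 5
[9, 3, 3, 2, 3, 2] 3 distinct, len 6
[9, 3, 3, 2, 3, 2, 3] 3 distinct, len 7
[9, 3, 3, 2, 3, 2, 3, 3] 3 distinct, len 8
[3, 3, 2, 3, 2, 3, 3, 4] 3 distinct, len 8
[3, 3, 2, 3, 2, 3, 3, 4, 3] 3 distinct, len 9
[3, 3, 4, 3, 9] 3 distinct, len 5
Longest length with ≤3 distinct: 9.

9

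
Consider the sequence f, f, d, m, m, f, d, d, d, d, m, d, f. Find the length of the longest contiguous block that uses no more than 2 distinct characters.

add f: window [f] (1 distinct), len 1
add f: window [f, f] (1 distinct), len 2
add d: window [f, f, d] (2 distinct), len 3
add m: window [d, m] (2 distinct), len 2
add m: window [d, m, m] (2 distinct), len 3
add f: window [m, m, f] (2 distinct), len 3
add d: window [f, d] (2 distinct), len 2
add d: window [f, d, d] (2 distinct), len 3
add d: window [f, d, d, d] (2 distinct), len 4
add d: window [f, d, d, d, d] (2 distinct), len 5
add m: window [d, d, d, d, m] (2 distinct), len 5
add d: window [d, d, d, d, m, d] (2 distinct), len 6
add f: window [d, f] (2 distinct), len 2
Longest length with ≤2 distinct: 6.

6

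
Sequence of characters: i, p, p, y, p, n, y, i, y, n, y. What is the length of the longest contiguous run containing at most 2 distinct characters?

[i] 1 distinct, len 1
[i, p] 2 distinct, len 2
[i, p, p] 2 distinct, len 3
[p, p, y] 2 distinct, len 3
[p, p, y, p] 2 distinct, len 4
[p, n] 2 distinct, len 2
[n, y] 2 distinct, len 2
[y, i] 2 distinct, len 2
[y, i, y] 2 distinct, len 3
[y, n] 2 distinct, len 2
[y, n, y] 2 distinct, len 3
Longest length with ≤2 distinct: 4.

4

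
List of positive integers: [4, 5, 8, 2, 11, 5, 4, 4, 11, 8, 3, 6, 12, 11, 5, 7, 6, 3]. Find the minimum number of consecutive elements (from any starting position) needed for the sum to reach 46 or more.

6

Extend right; whenever the sum reaches 46, record the length and shrink from the left:
add 4: running sum 4 < 46
add 5: running sum 9 < 46
add 8: running sum 17 < 46
add 2: running sum 19 < 46
add 11: running sum 30 < 46
add 5: running sum 35 < 46
add 4: running sum 39 < 46
add 4: running sum 43 < 46
add 11: shortest ending here [5, 8, 2, 11, 5, 4, 4, 11] sum 50, len 8
add 8: shortest ending here [8, 2, 11, 5, 4, 4, 11, 8] sum 53, len 8
add 3: shortest ending here [11, 5, 4, 4, 11, 8, 3] sum 46, len 7
add 6: shortest ending here [11, 5, 4, 4, 11, 8, 3, 6] sum 52, len 8
add 12: shortest ending here [4, 4, 11, 8, 3, 6, 12] sum 48, len 7
add 11: shortest ending here [11, 8, 3, 6, 12, 11] sum 51, len 6
add 5: shortest ending here [11, 8, 3, 6, 12, 11, 5] sum 56, len 7
add 7: shortest ending here [8, 3, 6, 12, 11, 5, 7] sum 52, len 7
add 6: shortest ending here [6, 12, 11, 5, 7, 6] sum 47, len 6
add 3: shortest ending here [6, 12, 11, 5, 7, 6, 3] sum 50, len 7
Shortest qualifying length: 6.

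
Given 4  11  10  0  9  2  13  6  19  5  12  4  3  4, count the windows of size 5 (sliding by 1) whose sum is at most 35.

5

(4, 11, 10, 0, 9) → sum 34  ≤ 35 ✓
(11, 10, 0, 9, 2) → sum 32  ≤ 35 ✓
(10, 0, 9, 2, 13) → sum 34  ≤ 35 ✓
(0, 9, 2, 13, 6) → sum 30  ≤ 35 ✓
(9, 2, 13, 6, 19) → sum 49
(2, 13, 6, 19, 5) → sum 45
(13, 6, 19, 5, 12) → sum 55
(6, 19, 5, 12, 4) → sum 46
(19, 5, 12, 4, 3) → sum 43
(5, 12, 4, 3, 4) → sum 28  ≤ 35 ✓
5 windows satisfy the condition.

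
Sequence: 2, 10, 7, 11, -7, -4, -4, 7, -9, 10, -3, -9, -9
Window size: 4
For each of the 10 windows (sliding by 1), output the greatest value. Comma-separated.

11, 11, 11, 11, 7, 7, 10, 10, 10, 10

Sliding a size-4 window across the 13 values:
(2, 10, 7, 11) → max 11
(10, 7, 11, -7) → max 11
(7, 11, -7, -4) → max 11
(11, -7, -4, -4) → max 11
(-7, -4, -4, 7) → max 7
(-4, -4, 7, -9) → max 7
(-4, 7, -9, 10) → max 10
(7, -9, 10, -3) → max 10
(-9, 10, -3, -9) → max 10
(10, -3, -9, -9) → max 10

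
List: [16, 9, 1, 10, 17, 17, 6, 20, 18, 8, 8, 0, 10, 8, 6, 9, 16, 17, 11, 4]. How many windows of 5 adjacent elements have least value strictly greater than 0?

[16, 9, 1, 10, 17] → min 1  > 0 ✓
[9, 1, 10, 17, 17] → min 1  > 0 ✓
[1, 10, 17, 17, 6] → min 1  > 0 ✓
[10, 17, 17, 6, 20] → min 6  > 0 ✓
[17, 17, 6, 20, 18] → min 6  > 0 ✓
[17, 6, 20, 18, 8] → min 6  > 0 ✓
[6, 20, 18, 8, 8] → min 6  > 0 ✓
[20, 18, 8, 8, 0] → min 0
[18, 8, 8, 0, 10] → min 0
[8, 8, 0, 10, 8] → min 0
[8, 0, 10, 8, 6] → min 0
[0, 10, 8, 6, 9] → min 0
[10, 8, 6, 9, 16] → min 6  > 0 ✓
[8, 6, 9, 16, 17] → min 6  > 0 ✓
[6, 9, 16, 17, 11] → min 6  > 0 ✓
[9, 16, 17, 11, 4] → min 4  > 0 ✓
11 windows satisfy the condition.

11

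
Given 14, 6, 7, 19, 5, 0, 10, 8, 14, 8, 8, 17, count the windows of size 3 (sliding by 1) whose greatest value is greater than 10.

14 6 7 → max 14  > 10 ✓
6 7 19 → max 19  > 10 ✓
7 19 5 → max 19  > 10 ✓
19 5 0 → max 19  > 10 ✓
5 0 10 → max 10
0 10 8 → max 10
10 8 14 → max 14  > 10 ✓
8 14 8 → max 14  > 10 ✓
14 8 8 → max 14  > 10 ✓
8 8 17 → max 17  > 10 ✓
8 windows satisfy the condition.

8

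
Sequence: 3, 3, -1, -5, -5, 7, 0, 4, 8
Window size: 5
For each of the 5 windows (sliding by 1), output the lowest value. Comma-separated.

[3, 3, -1, -5, -5] → min -5
[3, -1, -5, -5, 7] → min -5
[-1, -5, -5, 7, 0] → min -5
[-5, -5, 7, 0, 4] → min -5
[-5, 7, 0, 4, 8] → min -5

-5, -5, -5, -5, -5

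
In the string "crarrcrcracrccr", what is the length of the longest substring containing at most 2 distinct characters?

6

[c] 1 distinct, len 1
[c, r] 2 distinct, len 2
[r, a] 2 distinct, len 2
[r, a, r] 2 distinct, len 3
[r, a, r, r] 2 distinct, len 4
[r, r, c] 2 distinct, len 3
[r, r, c, r] 2 distinct, len 4
[r, r, c, r, c] 2 distinct, len 5
[r, r, c, r, c, r] 2 distinct, len 6
[r, a] 2 distinct, len 2
[a, c] 2 distinct, len 2
[c, r] 2 distinct, len 2
[c, r, c] 2 distinct, len 3
[c, r, c, c] 2 distinct, len 4
[c, r, c, c, r] 2 distinct, len 5
Longest length with ≤2 distinct: 6.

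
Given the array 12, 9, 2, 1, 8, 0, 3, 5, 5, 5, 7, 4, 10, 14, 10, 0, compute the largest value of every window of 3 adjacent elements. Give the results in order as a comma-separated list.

12, 9, 8, 8, 8, 5, 5, 5, 7, 7, 10, 14, 14, 14

12 9 2 → max 12
9 2 1 → max 9
2 1 8 → max 8
1 8 0 → max 8
8 0 3 → max 8
0 3 5 → max 5
3 5 5 → max 5
5 5 5 → max 5
5 5 7 → max 7
5 7 4 → max 7
7 4 10 → max 10
4 10 14 → max 14
10 14 10 → max 14
14 10 0 → max 14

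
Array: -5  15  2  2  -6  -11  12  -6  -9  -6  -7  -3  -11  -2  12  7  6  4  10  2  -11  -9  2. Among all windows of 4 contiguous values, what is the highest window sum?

(-5, 15, 2, 2) → sum 14
(15, 2, 2, -6) → sum 13
(2, 2, -6, -11) → sum -13
(2, -6, -11, 12) → sum -3
(-6, -11, 12, -6) → sum -11
(-11, 12, -6, -9) → sum -14
(12, -6, -9, -6) → sum -9
(-6, -9, -6, -7) → sum -28
(-9, -6, -7, -3) → sum -25
(-6, -7, -3, -11) → sum -27
(-7, -3, -11, -2) → sum -23
(-3, -11, -2, 12) → sum -4
(-11, -2, 12, 7) → sum 6
(-2, 12, 7, 6) → sum 23
(12, 7, 6, 4) → sum 29
(7, 6, 4, 10) → sum 27
(6, 4, 10, 2) → sum 22
(4, 10, 2, -11) → sum 5
(10, 2, -11, -9) → sum -8
(2, -11, -9, 2) → sum -16
Highest of these is 29.

29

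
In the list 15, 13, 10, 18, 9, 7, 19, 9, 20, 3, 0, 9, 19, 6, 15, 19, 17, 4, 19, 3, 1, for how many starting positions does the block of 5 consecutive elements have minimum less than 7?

12

15 13 10 18 9 → min 9
13 10 18 9 7 → min 7
10 18 9 7 19 → min 7
18 9 7 19 9 → min 7
9 7 19 9 20 → min 7
7 19 9 20 3 → min 3  < 7 ✓
19 9 20 3 0 → min 0  < 7 ✓
9 20 3 0 9 → min 0  < 7 ✓
20 3 0 9 19 → min 0  < 7 ✓
3 0 9 19 6 → min 0  < 7 ✓
0 9 19 6 15 → min 0  < 7 ✓
9 19 6 15 19 → min 6  < 7 ✓
19 6 15 19 17 → min 6  < 7 ✓
6 15 19 17 4 → min 4  < 7 ✓
15 19 17 4 19 → min 4  < 7 ✓
19 17 4 19 3 → min 3  < 7 ✓
17 4 19 3 1 → min 1  < 7 ✓
12 windows satisfy the condition.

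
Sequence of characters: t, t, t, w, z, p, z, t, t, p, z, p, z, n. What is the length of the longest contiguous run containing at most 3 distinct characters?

[t] 1 distinct, len 1
[t, t] 1 distinct, len 2
[t, t, t] 1 distinct, len 3
[t, t, t, w] 2 distinct, len 4
[t, t, t, w, z] 3 distinct, len 5
[w, z, p] 3 distinct, len 3
[w, z, p, z] 3 distinct, len 4
[z, p, z, t] 3 distinct, len 4
[z, p, z, t, t] 3 distinct, len 5
[z, p, z, t, t, p] 3 distinct, len 6
[z, p, z, t, t, p, z] 3 distinct, len 7
[z, p, z, t, t, p, z, p] 3 distinct, len 8
[z, p, z, t, t, p, z, p, z] 3 distinct, len 9
[p, z, p, z, n] 3 distinct, len 5
Longest length with ≤3 distinct: 9.

9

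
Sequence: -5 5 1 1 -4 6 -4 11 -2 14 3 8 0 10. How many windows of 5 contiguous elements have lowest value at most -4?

-5 5 1 1 -4 → min -5  ≤ -4 ✓
5 1 1 -4 6 → min -4  ≤ -4 ✓
1 1 -4 6 -4 → min -4  ≤ -4 ✓
1 -4 6 -4 11 → min -4  ≤ -4 ✓
-4 6 -4 11 -2 → min -4  ≤ -4 ✓
6 -4 11 -2 14 → min -4  ≤ -4 ✓
-4 11 -2 14 3 → min -4  ≤ -4 ✓
11 -2 14 3 8 → min -2
-2 14 3 8 0 → min -2
14 3 8 0 10 → min 0
7 windows satisfy the condition.

7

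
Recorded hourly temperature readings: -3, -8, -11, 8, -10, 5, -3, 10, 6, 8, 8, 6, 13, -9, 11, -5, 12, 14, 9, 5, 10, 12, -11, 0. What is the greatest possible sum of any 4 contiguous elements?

-3 -8 -11 8 → sum -14
-8 -11 8 -10 → sum -21
-11 8 -10 5 → sum -8
8 -10 5 -3 → sum 0
-10 5 -3 10 → sum 2
5 -3 10 6 → sum 18
-3 10 6 8 → sum 21
10 6 8 8 → sum 32
6 8 8 6 → sum 28
8 8 6 13 → sum 35
8 6 13 -9 → sum 18
6 13 -9 11 → sum 21
13 -9 11 -5 → sum 10
-9 11 -5 12 → sum 9
11 -5 12 14 → sum 32
-5 12 14 9 → sum 30
12 14 9 5 → sum 40
14 9 5 10 → sum 38
9 5 10 12 → sum 36
5 10 12 -11 → sum 16
10 12 -11 0 → sum 11
Greatest of these is 40.

40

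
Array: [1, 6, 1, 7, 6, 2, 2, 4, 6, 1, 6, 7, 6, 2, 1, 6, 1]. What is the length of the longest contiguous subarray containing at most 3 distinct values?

5

add 1: window [1] (1 distinct), len 1
add 6: window [1, 6] (2 distinct), len 2
add 1: window [1, 6, 1] (2 distinct), len 3
add 7: window [1, 6, 1, 7] (3 distinct), len 4
add 6: window [1, 6, 1, 7, 6] (3 distinct), len 5
add 2: window [7, 6, 2] (3 distinct), len 3
add 2: window [7, 6, 2, 2] (3 distinct), len 4
add 4: window [6, 2, 2, 4] (3 distinct), len 4
add 6: window [6, 2, 2, 4, 6] (3 distinct), len 5
add 1: window [4, 6, 1] (3 distinct), len 3
add 6: window [4, 6, 1, 6] (3 distinct), len 4
add 7: window [6, 1, 6, 7] (3 distinct), len 4
add 6: window [6, 1, 6, 7, 6] (3 distinct), len 5
add 2: window [6, 7, 6, 2] (3 distinct), len 4
add 1: window [6, 2, 1] (3 distinct), len 3
add 6: window [6, 2, 1, 6] (3 distinct), len 4
add 1: window [6, 2, 1, 6, 1] (3 distinct), len 5
Longest length with ≤3 distinct: 5.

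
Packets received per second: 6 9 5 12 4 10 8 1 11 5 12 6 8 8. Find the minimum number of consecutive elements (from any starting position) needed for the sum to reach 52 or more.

add 6: running sum 6 < 52
add 9: running sum 15 < 52
add 5: running sum 20 < 52
add 12: running sum 32 < 52
add 4: running sum 36 < 52
add 10: running sum 46 < 52
end 6: [6, 9, 5, 12, 4, 10, 8] sum 54, len 7
end 7: [6, 9, 5, 12, 4, 10, 8, 1] sum 55, len 8
end 8: [9, 5, 12, 4, 10, 8, 1, 11] sum 60, len 8
end 9: [5, 12, 4, 10, 8, 1, 11, 5] sum 56, len 8
end 10: [12, 4, 10, 8, 1, 11, 5, 12] sum 63, len 8
end 11: [10, 8, 1, 11, 5, 12, 6] sum 53, len 7
end 12: [10, 8, 1, 11, 5, 12, 6, 8] sum 61, len 8
end 13: [8, 1, 11, 5, 12, 6, 8, 8] sum 59, len 8
Shortest qualifying length: 7.

7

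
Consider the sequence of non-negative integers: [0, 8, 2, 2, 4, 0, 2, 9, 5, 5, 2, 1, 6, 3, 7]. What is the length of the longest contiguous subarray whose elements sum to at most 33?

→ 0: sum 0, len 1
→ 8: sum 8, len 2
→ 2: sum 10, len 3
→ 2: sum 12, len 4
→ 4: sum 16, len 5
→ 0: sum 16, len 6
→ 2: sum 18, len 7
→ 9: sum 27, len 8
→ 5: sum 32, len 9
→ 5 (dropped 0, 8): sum 29, len 8
→ 2: sum 31, len 9
→ 1: sum 32, len 10
→ 6 (dropped 2, 2, 4): sum 30, len 8
→ 3: sum 33, len 9
→ 7 (dropped 0, 2, 9): sum 29, len 7
Longest length seen: 10.

10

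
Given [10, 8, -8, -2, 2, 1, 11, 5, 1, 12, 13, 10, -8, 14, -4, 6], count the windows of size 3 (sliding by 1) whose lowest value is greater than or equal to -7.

(10, 8, -8) → min -8
(8, -8, -2) → min -8
(-8, -2, 2) → min -8
(-2, 2, 1) → min -2  ≥ -7 ✓
(2, 1, 11) → min 1  ≥ -7 ✓
(1, 11, 5) → min 1  ≥ -7 ✓
(11, 5, 1) → min 1  ≥ -7 ✓
(5, 1, 12) → min 1  ≥ -7 ✓
(1, 12, 13) → min 1  ≥ -7 ✓
(12, 13, 10) → min 10  ≥ -7 ✓
(13, 10, -8) → min -8
(10, -8, 14) → min -8
(-8, 14, -4) → min -8
(14, -4, 6) → min -4  ≥ -7 ✓
8 windows satisfy the condition.

8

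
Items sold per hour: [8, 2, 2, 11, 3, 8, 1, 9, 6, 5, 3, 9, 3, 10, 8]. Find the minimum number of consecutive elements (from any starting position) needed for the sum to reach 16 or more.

Extend right; whenever the sum reaches 16, record the length and shrink from the left:
add 8: running sum 8 < 16
add 2: running sum 10 < 16
add 2: running sum 12 < 16
add 11: shortest ending here [8, 2, 2, 11] sum 23, len 4
add 3: shortest ending here [2, 11, 3] sum 16, len 3
add 8: shortest ending here [11, 3, 8] sum 22, len 3
add 1: shortest ending here [11, 3, 8, 1] sum 23, len 4
add 9: shortest ending here [8, 1, 9] sum 18, len 3
add 6: shortest ending here [1, 9, 6] sum 16, len 3
add 5: shortest ending here [9, 6, 5] sum 20, len 3
add 3: shortest ending here [9, 6, 5, 3] sum 23, len 4
add 9: shortest ending here [5, 3, 9] sum 17, len 3
add 3: shortest ending here [5, 3, 9, 3] sum 20, len 4
add 10: shortest ending here [9, 3, 10] sum 22, len 3
add 8: shortest ending here [10, 8] sum 18, len 2
Shortest qualifying length: 2.

2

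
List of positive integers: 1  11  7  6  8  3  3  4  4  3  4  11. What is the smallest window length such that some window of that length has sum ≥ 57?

11

add 1: running sum 1 < 57
add 11: running sum 12 < 57
add 7: running sum 19 < 57
add 6: running sum 25 < 57
add 8: running sum 33 < 57
add 3: running sum 36 < 57
add 3: running sum 39 < 57
add 4: running sum 43 < 57
add 4: running sum 47 < 57
add 3: running sum 50 < 57
add 4: running sum 54 < 57
add 11: shortest ending here [11, 7, 6, 8, 3, 3, 4, 4, 3, 4, 11] sum 64, len 11
Shortest qualifying length: 11.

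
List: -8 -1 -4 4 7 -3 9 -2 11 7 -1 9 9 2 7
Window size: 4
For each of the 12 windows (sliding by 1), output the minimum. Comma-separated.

-8, -4, -4, -3, -3, -3, -2, -2, -1, -1, -1, 2

[-8, -1, -4, 4] → min -8
[-1, -4, 4, 7] → min -4
[-4, 4, 7, -3] → min -4
[4, 7, -3, 9] → min -3
[7, -3, 9, -2] → min -3
[-3, 9, -2, 11] → min -3
[9, -2, 11, 7] → min -2
[-2, 11, 7, -1] → min -2
[11, 7, -1, 9] → min -1
[7, -1, 9, 9] → min -1
[-1, 9, 9, 2] → min -1
[9, 9, 2, 7] → min 2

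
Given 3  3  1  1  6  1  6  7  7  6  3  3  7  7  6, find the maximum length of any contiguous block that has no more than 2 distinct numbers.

[3] 1 distinct, len 1
[3, 3] 1 distinct, len 2
[3, 3, 1] 2 distinct, len 3
[3, 3, 1, 1] 2 distinct, len 4
[1, 1, 6] 2 distinct, len 3
[1, 1, 6, 1] 2 distinct, len 4
[1, 1, 6, 1, 6] 2 distinct, len 5
[6, 7] 2 distinct, len 2
[6, 7, 7] 2 distinct, len 3
[6, 7, 7, 6] 2 distinct, len 4
[6, 3] 2 distinct, len 2
[6, 3, 3] 2 distinct, len 3
[3, 3, 7] 2 distinct, len 3
[3, 3, 7, 7] 2 distinct, len 4
[7, 7, 6] 2 distinct, len 3
Longest length with ≤2 distinct: 5.

5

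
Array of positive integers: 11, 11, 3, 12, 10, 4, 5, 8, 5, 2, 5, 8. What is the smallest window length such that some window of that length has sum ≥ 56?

add 11: running sum 11 < 56
add 11: running sum 22 < 56
add 3: running sum 25 < 56
add 12: running sum 37 < 56
add 10: running sum 47 < 56
add 4: running sum 51 < 56
end 6: [11, 11, 3, 12, 10, 4, 5] sum 56, len 7
end 7: [11, 11, 3, 12, 10, 4, 5, 8] sum 64, len 8
end 8: [11, 3, 12, 10, 4, 5, 8, 5] sum 58, len 8
end 9: [11, 3, 12, 10, 4, 5, 8, 5, 2] sum 60, len 9
end 10: [11, 3, 12, 10, 4, 5, 8, 5, 2, 5] sum 65, len 10
end 11: [12, 10, 4, 5, 8, 5, 2, 5, 8] sum 59, len 9
Shortest qualifying length: 7.

7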